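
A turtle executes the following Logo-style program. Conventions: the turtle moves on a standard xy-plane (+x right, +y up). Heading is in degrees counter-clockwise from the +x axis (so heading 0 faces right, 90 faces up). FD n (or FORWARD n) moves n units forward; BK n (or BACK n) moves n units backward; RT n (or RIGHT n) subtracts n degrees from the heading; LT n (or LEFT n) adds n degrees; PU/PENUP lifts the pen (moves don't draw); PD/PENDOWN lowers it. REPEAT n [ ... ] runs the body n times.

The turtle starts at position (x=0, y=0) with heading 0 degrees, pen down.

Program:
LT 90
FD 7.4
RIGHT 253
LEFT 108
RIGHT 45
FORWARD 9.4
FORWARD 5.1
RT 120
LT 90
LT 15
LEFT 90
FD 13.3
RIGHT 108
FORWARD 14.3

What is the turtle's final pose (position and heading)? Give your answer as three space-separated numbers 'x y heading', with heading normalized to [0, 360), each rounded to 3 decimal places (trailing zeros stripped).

Executing turtle program step by step:
Start: pos=(0,0), heading=0, pen down
LT 90: heading 0 -> 90
FD 7.4: (0,0) -> (0,7.4) [heading=90, draw]
RT 253: heading 90 -> 197
LT 108: heading 197 -> 305
RT 45: heading 305 -> 260
FD 9.4: (0,7.4) -> (-1.632,-1.857) [heading=260, draw]
FD 5.1: (-1.632,-1.857) -> (-2.518,-6.88) [heading=260, draw]
RT 120: heading 260 -> 140
LT 90: heading 140 -> 230
LT 15: heading 230 -> 245
LT 90: heading 245 -> 335
FD 13.3: (-2.518,-6.88) -> (9.536,-12.501) [heading=335, draw]
RT 108: heading 335 -> 227
FD 14.3: (9.536,-12.501) -> (-0.217,-22.959) [heading=227, draw]
Final: pos=(-0.217,-22.959), heading=227, 5 segment(s) drawn

Answer: -0.217 -22.959 227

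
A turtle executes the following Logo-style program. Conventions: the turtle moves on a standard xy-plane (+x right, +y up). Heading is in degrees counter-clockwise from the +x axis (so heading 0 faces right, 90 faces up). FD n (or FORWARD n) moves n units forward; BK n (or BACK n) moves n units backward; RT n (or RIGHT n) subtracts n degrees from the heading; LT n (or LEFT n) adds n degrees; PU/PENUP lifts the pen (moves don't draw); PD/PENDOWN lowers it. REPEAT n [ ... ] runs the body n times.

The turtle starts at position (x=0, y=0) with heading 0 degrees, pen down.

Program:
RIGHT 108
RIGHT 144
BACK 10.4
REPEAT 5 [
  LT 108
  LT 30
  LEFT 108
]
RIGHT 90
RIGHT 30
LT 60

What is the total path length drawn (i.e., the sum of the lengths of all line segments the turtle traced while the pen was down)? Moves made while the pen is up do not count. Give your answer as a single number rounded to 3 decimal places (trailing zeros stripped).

Executing turtle program step by step:
Start: pos=(0,0), heading=0, pen down
RT 108: heading 0 -> 252
RT 144: heading 252 -> 108
BK 10.4: (0,0) -> (3.214,-9.891) [heading=108, draw]
REPEAT 5 [
  -- iteration 1/5 --
  LT 108: heading 108 -> 216
  LT 30: heading 216 -> 246
  LT 108: heading 246 -> 354
  -- iteration 2/5 --
  LT 108: heading 354 -> 102
  LT 30: heading 102 -> 132
  LT 108: heading 132 -> 240
  -- iteration 3/5 --
  LT 108: heading 240 -> 348
  LT 30: heading 348 -> 18
  LT 108: heading 18 -> 126
  -- iteration 4/5 --
  LT 108: heading 126 -> 234
  LT 30: heading 234 -> 264
  LT 108: heading 264 -> 12
  -- iteration 5/5 --
  LT 108: heading 12 -> 120
  LT 30: heading 120 -> 150
  LT 108: heading 150 -> 258
]
RT 90: heading 258 -> 168
RT 30: heading 168 -> 138
LT 60: heading 138 -> 198
Final: pos=(3.214,-9.891), heading=198, 1 segment(s) drawn

Segment lengths:
  seg 1: (0,0) -> (3.214,-9.891), length = 10.4
Total = 10.4

Answer: 10.4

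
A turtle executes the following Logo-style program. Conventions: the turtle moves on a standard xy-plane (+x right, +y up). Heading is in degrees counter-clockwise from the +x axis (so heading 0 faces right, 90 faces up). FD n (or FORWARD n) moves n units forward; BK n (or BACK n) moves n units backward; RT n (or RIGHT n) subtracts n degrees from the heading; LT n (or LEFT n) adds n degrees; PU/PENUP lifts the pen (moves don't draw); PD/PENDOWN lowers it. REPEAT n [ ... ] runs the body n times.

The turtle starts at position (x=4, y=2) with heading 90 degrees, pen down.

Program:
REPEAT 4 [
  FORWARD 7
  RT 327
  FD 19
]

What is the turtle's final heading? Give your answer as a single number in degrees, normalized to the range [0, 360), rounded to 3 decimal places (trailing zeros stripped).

Answer: 222

Derivation:
Executing turtle program step by step:
Start: pos=(4,2), heading=90, pen down
REPEAT 4 [
  -- iteration 1/4 --
  FD 7: (4,2) -> (4,9) [heading=90, draw]
  RT 327: heading 90 -> 123
  FD 19: (4,9) -> (-6.348,24.935) [heading=123, draw]
  -- iteration 2/4 --
  FD 7: (-6.348,24.935) -> (-10.161,30.805) [heading=123, draw]
  RT 327: heading 123 -> 156
  FD 19: (-10.161,30.805) -> (-27.518,38.533) [heading=156, draw]
  -- iteration 3/4 --
  FD 7: (-27.518,38.533) -> (-33.913,41.381) [heading=156, draw]
  RT 327: heading 156 -> 189
  FD 19: (-33.913,41.381) -> (-52.679,38.408) [heading=189, draw]
  -- iteration 4/4 --
  FD 7: (-52.679,38.408) -> (-59.593,37.313) [heading=189, draw]
  RT 327: heading 189 -> 222
  FD 19: (-59.593,37.313) -> (-73.712,24.6) [heading=222, draw]
]
Final: pos=(-73.712,24.6), heading=222, 8 segment(s) drawn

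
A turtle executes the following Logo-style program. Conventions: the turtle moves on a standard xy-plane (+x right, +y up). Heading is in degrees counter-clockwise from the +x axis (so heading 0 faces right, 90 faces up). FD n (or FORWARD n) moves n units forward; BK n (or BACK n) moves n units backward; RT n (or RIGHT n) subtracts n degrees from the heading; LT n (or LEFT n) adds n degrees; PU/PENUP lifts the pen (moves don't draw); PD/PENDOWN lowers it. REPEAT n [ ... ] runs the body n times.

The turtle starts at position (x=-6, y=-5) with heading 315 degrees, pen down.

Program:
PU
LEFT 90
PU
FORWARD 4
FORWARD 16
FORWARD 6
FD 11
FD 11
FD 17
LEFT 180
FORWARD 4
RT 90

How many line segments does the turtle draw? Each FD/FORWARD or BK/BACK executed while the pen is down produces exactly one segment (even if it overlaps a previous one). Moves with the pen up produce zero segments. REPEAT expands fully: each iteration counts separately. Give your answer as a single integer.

Executing turtle program step by step:
Start: pos=(-6,-5), heading=315, pen down
PU: pen up
LT 90: heading 315 -> 45
PU: pen up
FD 4: (-6,-5) -> (-3.172,-2.172) [heading=45, move]
FD 16: (-3.172,-2.172) -> (8.142,9.142) [heading=45, move]
FD 6: (8.142,9.142) -> (12.385,13.385) [heading=45, move]
FD 11: (12.385,13.385) -> (20.163,21.163) [heading=45, move]
FD 11: (20.163,21.163) -> (27.941,28.941) [heading=45, move]
FD 17: (27.941,28.941) -> (39.962,40.962) [heading=45, move]
LT 180: heading 45 -> 225
FD 4: (39.962,40.962) -> (37.134,38.134) [heading=225, move]
RT 90: heading 225 -> 135
Final: pos=(37.134,38.134), heading=135, 0 segment(s) drawn
Segments drawn: 0

Answer: 0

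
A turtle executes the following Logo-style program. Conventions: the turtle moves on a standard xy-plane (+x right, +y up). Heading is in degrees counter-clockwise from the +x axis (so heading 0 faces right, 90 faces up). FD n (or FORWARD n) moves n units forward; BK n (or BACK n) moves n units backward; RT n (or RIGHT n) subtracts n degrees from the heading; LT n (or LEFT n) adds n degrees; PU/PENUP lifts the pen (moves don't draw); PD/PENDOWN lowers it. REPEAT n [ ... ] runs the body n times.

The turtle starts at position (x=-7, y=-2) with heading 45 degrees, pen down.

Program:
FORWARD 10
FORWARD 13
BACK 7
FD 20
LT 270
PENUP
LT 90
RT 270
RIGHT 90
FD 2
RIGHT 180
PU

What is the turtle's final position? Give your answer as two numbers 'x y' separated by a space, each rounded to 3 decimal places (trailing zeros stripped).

Executing turtle program step by step:
Start: pos=(-7,-2), heading=45, pen down
FD 10: (-7,-2) -> (0.071,5.071) [heading=45, draw]
FD 13: (0.071,5.071) -> (9.263,14.263) [heading=45, draw]
BK 7: (9.263,14.263) -> (4.314,9.314) [heading=45, draw]
FD 20: (4.314,9.314) -> (18.456,23.456) [heading=45, draw]
LT 270: heading 45 -> 315
PU: pen up
LT 90: heading 315 -> 45
RT 270: heading 45 -> 135
RT 90: heading 135 -> 45
FD 2: (18.456,23.456) -> (19.87,24.87) [heading=45, move]
RT 180: heading 45 -> 225
PU: pen up
Final: pos=(19.87,24.87), heading=225, 4 segment(s) drawn

Answer: 19.87 24.87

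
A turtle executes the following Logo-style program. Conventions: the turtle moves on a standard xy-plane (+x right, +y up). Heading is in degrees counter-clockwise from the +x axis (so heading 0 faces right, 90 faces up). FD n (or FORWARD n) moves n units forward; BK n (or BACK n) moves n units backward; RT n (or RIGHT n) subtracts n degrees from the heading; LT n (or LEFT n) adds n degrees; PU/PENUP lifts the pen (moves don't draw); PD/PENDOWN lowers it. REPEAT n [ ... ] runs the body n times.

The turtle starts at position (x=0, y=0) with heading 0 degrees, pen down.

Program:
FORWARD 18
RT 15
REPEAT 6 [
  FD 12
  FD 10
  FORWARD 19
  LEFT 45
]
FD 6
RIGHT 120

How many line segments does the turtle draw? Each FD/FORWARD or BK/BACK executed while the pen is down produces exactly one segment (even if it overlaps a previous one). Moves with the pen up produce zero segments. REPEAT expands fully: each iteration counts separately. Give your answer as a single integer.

Executing turtle program step by step:
Start: pos=(0,0), heading=0, pen down
FD 18: (0,0) -> (18,0) [heading=0, draw]
RT 15: heading 0 -> 345
REPEAT 6 [
  -- iteration 1/6 --
  FD 12: (18,0) -> (29.591,-3.106) [heading=345, draw]
  FD 10: (29.591,-3.106) -> (39.25,-5.694) [heading=345, draw]
  FD 19: (39.25,-5.694) -> (57.603,-10.612) [heading=345, draw]
  LT 45: heading 345 -> 30
  -- iteration 2/6 --
  FD 12: (57.603,-10.612) -> (67.995,-4.612) [heading=30, draw]
  FD 10: (67.995,-4.612) -> (76.656,0.388) [heading=30, draw]
  FD 19: (76.656,0.388) -> (93.11,9.888) [heading=30, draw]
  LT 45: heading 30 -> 75
  -- iteration 3/6 --
  FD 12: (93.11,9.888) -> (96.216,21.48) [heading=75, draw]
  FD 10: (96.216,21.48) -> (98.804,31.139) [heading=75, draw]
  FD 19: (98.804,31.139) -> (103.722,49.491) [heading=75, draw]
  LT 45: heading 75 -> 120
  -- iteration 4/6 --
  FD 12: (103.722,49.491) -> (97.722,59.884) [heading=120, draw]
  FD 10: (97.722,59.884) -> (92.722,68.544) [heading=120, draw]
  FD 19: (92.722,68.544) -> (83.222,84.998) [heading=120, draw]
  LT 45: heading 120 -> 165
  -- iteration 5/6 --
  FD 12: (83.222,84.998) -> (71.63,88.104) [heading=165, draw]
  FD 10: (71.63,88.104) -> (61.971,90.692) [heading=165, draw]
  FD 19: (61.971,90.692) -> (43.619,95.61) [heading=165, draw]
  LT 45: heading 165 -> 210
  -- iteration 6/6 --
  FD 12: (43.619,95.61) -> (33.226,89.61) [heading=210, draw]
  FD 10: (33.226,89.61) -> (24.566,84.61) [heading=210, draw]
  FD 19: (24.566,84.61) -> (8.112,75.11) [heading=210, draw]
  LT 45: heading 210 -> 255
]
FD 6: (8.112,75.11) -> (6.559,69.314) [heading=255, draw]
RT 120: heading 255 -> 135
Final: pos=(6.559,69.314), heading=135, 20 segment(s) drawn
Segments drawn: 20

Answer: 20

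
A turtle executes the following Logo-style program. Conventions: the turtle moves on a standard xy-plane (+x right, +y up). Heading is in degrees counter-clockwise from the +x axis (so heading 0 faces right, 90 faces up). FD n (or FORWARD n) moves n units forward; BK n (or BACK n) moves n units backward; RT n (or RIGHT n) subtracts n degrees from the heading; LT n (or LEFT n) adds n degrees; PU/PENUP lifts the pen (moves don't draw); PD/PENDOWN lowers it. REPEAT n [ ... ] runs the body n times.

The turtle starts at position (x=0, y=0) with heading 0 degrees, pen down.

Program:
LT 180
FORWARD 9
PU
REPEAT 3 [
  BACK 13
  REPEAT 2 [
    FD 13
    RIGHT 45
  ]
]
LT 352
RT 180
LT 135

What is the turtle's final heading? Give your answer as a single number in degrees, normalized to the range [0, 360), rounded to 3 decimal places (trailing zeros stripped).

Answer: 217

Derivation:
Executing turtle program step by step:
Start: pos=(0,0), heading=0, pen down
LT 180: heading 0 -> 180
FD 9: (0,0) -> (-9,0) [heading=180, draw]
PU: pen up
REPEAT 3 [
  -- iteration 1/3 --
  BK 13: (-9,0) -> (4,0) [heading=180, move]
  REPEAT 2 [
    -- iteration 1/2 --
    FD 13: (4,0) -> (-9,0) [heading=180, move]
    RT 45: heading 180 -> 135
    -- iteration 2/2 --
    FD 13: (-9,0) -> (-18.192,9.192) [heading=135, move]
    RT 45: heading 135 -> 90
  ]
  -- iteration 2/3 --
  BK 13: (-18.192,9.192) -> (-18.192,-3.808) [heading=90, move]
  REPEAT 2 [
    -- iteration 1/2 --
    FD 13: (-18.192,-3.808) -> (-18.192,9.192) [heading=90, move]
    RT 45: heading 90 -> 45
    -- iteration 2/2 --
    FD 13: (-18.192,9.192) -> (-9,18.385) [heading=45, move]
    RT 45: heading 45 -> 0
  ]
  -- iteration 3/3 --
  BK 13: (-9,18.385) -> (-22,18.385) [heading=0, move]
  REPEAT 2 [
    -- iteration 1/2 --
    FD 13: (-22,18.385) -> (-9,18.385) [heading=0, move]
    RT 45: heading 0 -> 315
    -- iteration 2/2 --
    FD 13: (-9,18.385) -> (0.192,9.192) [heading=315, move]
    RT 45: heading 315 -> 270
  ]
]
LT 352: heading 270 -> 262
RT 180: heading 262 -> 82
LT 135: heading 82 -> 217
Final: pos=(0.192,9.192), heading=217, 1 segment(s) drawn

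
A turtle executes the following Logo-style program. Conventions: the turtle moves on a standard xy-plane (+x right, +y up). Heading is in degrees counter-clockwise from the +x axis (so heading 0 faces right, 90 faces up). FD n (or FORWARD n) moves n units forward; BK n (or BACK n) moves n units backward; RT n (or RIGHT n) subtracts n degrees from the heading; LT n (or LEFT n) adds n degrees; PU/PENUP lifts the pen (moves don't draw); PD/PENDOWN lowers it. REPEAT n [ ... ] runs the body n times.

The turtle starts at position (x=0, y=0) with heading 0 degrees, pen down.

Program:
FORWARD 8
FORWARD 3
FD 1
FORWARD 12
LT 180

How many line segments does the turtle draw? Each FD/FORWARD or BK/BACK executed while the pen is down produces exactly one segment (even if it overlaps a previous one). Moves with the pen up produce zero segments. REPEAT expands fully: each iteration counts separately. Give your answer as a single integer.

Answer: 4

Derivation:
Executing turtle program step by step:
Start: pos=(0,0), heading=0, pen down
FD 8: (0,0) -> (8,0) [heading=0, draw]
FD 3: (8,0) -> (11,0) [heading=0, draw]
FD 1: (11,0) -> (12,0) [heading=0, draw]
FD 12: (12,0) -> (24,0) [heading=0, draw]
LT 180: heading 0 -> 180
Final: pos=(24,0), heading=180, 4 segment(s) drawn
Segments drawn: 4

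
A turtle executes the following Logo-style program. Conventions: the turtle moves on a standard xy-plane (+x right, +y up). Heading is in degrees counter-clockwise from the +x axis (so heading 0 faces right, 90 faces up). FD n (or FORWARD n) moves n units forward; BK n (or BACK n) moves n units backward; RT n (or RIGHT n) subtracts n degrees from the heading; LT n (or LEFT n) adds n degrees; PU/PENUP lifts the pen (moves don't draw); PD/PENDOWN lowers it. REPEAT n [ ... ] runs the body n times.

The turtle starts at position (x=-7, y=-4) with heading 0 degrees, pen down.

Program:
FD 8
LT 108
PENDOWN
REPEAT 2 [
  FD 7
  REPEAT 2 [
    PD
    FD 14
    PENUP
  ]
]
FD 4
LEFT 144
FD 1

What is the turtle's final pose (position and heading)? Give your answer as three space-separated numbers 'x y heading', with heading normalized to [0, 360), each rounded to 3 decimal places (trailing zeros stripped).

Executing turtle program step by step:
Start: pos=(-7,-4), heading=0, pen down
FD 8: (-7,-4) -> (1,-4) [heading=0, draw]
LT 108: heading 0 -> 108
PD: pen down
REPEAT 2 [
  -- iteration 1/2 --
  FD 7: (1,-4) -> (-1.163,2.657) [heading=108, draw]
  REPEAT 2 [
    -- iteration 1/2 --
    PD: pen down
    FD 14: (-1.163,2.657) -> (-5.489,15.972) [heading=108, draw]
    PU: pen up
    -- iteration 2/2 --
    PD: pen down
    FD 14: (-5.489,15.972) -> (-9.816,29.287) [heading=108, draw]
    PU: pen up
  ]
  -- iteration 2/2 --
  FD 7: (-9.816,29.287) -> (-11.979,35.944) [heading=108, move]
  REPEAT 2 [
    -- iteration 1/2 --
    PD: pen down
    FD 14: (-11.979,35.944) -> (-16.305,49.259) [heading=108, draw]
    PU: pen up
    -- iteration 2/2 --
    PD: pen down
    FD 14: (-16.305,49.259) -> (-20.631,62.574) [heading=108, draw]
    PU: pen up
  ]
]
FD 4: (-20.631,62.574) -> (-21.867,66.378) [heading=108, move]
LT 144: heading 108 -> 252
FD 1: (-21.867,66.378) -> (-22.176,65.427) [heading=252, move]
Final: pos=(-22.176,65.427), heading=252, 6 segment(s) drawn

Answer: -22.176 65.427 252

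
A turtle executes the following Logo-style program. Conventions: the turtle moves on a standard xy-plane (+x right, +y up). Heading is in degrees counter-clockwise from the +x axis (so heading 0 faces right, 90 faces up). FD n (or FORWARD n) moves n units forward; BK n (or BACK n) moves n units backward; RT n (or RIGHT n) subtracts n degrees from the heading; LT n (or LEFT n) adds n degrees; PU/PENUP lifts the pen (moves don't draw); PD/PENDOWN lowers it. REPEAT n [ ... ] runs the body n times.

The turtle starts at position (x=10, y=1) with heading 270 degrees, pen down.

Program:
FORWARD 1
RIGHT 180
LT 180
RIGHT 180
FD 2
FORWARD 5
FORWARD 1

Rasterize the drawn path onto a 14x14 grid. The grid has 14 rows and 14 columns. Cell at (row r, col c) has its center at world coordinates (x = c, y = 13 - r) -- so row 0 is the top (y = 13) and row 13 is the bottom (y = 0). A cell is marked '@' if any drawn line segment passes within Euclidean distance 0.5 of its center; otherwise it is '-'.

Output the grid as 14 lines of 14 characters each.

Segment 0: (10,1) -> (10,0)
Segment 1: (10,0) -> (10,2)
Segment 2: (10,2) -> (10,7)
Segment 3: (10,7) -> (10,8)

Answer: --------------
--------------
--------------
--------------
--------------
----------@---
----------@---
----------@---
----------@---
----------@---
----------@---
----------@---
----------@---
----------@---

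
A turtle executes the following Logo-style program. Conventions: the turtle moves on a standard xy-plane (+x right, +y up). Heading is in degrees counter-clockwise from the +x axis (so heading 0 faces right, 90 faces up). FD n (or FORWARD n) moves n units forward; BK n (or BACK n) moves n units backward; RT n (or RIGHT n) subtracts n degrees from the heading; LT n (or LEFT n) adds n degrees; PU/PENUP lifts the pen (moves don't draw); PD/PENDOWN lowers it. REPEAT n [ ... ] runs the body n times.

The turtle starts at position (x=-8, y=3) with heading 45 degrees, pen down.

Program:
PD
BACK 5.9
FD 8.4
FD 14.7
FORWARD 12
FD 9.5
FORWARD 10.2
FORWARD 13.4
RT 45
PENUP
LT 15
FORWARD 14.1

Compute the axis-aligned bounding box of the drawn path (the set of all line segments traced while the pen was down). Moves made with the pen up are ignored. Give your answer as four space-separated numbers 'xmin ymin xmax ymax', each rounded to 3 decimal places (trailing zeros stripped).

Answer: -12.172 -1.172 36.053 47.053

Derivation:
Executing turtle program step by step:
Start: pos=(-8,3), heading=45, pen down
PD: pen down
BK 5.9: (-8,3) -> (-12.172,-1.172) [heading=45, draw]
FD 8.4: (-12.172,-1.172) -> (-6.232,4.768) [heading=45, draw]
FD 14.7: (-6.232,4.768) -> (4.162,15.162) [heading=45, draw]
FD 12: (4.162,15.162) -> (12.648,23.648) [heading=45, draw]
FD 9.5: (12.648,23.648) -> (19.365,30.365) [heading=45, draw]
FD 10.2: (19.365,30.365) -> (26.578,37.578) [heading=45, draw]
FD 13.4: (26.578,37.578) -> (36.053,47.053) [heading=45, draw]
RT 45: heading 45 -> 0
PU: pen up
LT 15: heading 0 -> 15
FD 14.1: (36.053,47.053) -> (49.672,50.702) [heading=15, move]
Final: pos=(49.672,50.702), heading=15, 7 segment(s) drawn

Segment endpoints: x in {-12.172, -8, -6.232, 4.162, 12.648, 19.365, 26.578, 36.053}, y in {-1.172, 3, 4.768, 15.162, 23.648, 30.365, 37.578, 47.053}
xmin=-12.172, ymin=-1.172, xmax=36.053, ymax=47.053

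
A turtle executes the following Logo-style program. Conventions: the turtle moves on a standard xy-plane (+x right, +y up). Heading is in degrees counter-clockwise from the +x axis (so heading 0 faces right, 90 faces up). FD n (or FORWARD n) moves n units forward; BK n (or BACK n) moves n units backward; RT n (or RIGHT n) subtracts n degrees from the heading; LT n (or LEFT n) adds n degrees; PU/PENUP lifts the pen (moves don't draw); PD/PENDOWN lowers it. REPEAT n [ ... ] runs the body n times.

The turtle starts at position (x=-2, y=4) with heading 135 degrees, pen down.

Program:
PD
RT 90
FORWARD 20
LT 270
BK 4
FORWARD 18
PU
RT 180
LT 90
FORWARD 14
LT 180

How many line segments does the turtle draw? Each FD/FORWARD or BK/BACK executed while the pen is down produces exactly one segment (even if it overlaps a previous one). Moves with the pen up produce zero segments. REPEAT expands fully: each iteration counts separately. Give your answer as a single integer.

Answer: 3

Derivation:
Executing turtle program step by step:
Start: pos=(-2,4), heading=135, pen down
PD: pen down
RT 90: heading 135 -> 45
FD 20: (-2,4) -> (12.142,18.142) [heading=45, draw]
LT 270: heading 45 -> 315
BK 4: (12.142,18.142) -> (9.314,20.971) [heading=315, draw]
FD 18: (9.314,20.971) -> (22.042,8.243) [heading=315, draw]
PU: pen up
RT 180: heading 315 -> 135
LT 90: heading 135 -> 225
FD 14: (22.042,8.243) -> (12.142,-1.657) [heading=225, move]
LT 180: heading 225 -> 45
Final: pos=(12.142,-1.657), heading=45, 3 segment(s) drawn
Segments drawn: 3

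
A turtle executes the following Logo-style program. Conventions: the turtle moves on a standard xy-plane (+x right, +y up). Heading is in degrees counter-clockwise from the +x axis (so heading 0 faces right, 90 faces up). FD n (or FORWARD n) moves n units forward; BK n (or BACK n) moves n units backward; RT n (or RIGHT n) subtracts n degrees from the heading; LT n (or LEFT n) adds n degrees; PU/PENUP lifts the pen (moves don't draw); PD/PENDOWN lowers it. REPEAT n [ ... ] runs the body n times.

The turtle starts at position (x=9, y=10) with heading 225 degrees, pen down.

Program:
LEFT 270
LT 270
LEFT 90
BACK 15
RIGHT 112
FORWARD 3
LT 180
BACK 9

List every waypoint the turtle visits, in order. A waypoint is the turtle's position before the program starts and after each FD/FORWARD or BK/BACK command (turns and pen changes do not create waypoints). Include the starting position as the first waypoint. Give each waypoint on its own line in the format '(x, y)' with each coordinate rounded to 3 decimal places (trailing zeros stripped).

Answer: (9, 10)
(19.607, -0.607)
(22.368, 0.566)
(30.653, 4.082)

Derivation:
Executing turtle program step by step:
Start: pos=(9,10), heading=225, pen down
LT 270: heading 225 -> 135
LT 270: heading 135 -> 45
LT 90: heading 45 -> 135
BK 15: (9,10) -> (19.607,-0.607) [heading=135, draw]
RT 112: heading 135 -> 23
FD 3: (19.607,-0.607) -> (22.368,0.566) [heading=23, draw]
LT 180: heading 23 -> 203
BK 9: (22.368,0.566) -> (30.653,4.082) [heading=203, draw]
Final: pos=(30.653,4.082), heading=203, 3 segment(s) drawn
Waypoints (4 total):
(9, 10)
(19.607, -0.607)
(22.368, 0.566)
(30.653, 4.082)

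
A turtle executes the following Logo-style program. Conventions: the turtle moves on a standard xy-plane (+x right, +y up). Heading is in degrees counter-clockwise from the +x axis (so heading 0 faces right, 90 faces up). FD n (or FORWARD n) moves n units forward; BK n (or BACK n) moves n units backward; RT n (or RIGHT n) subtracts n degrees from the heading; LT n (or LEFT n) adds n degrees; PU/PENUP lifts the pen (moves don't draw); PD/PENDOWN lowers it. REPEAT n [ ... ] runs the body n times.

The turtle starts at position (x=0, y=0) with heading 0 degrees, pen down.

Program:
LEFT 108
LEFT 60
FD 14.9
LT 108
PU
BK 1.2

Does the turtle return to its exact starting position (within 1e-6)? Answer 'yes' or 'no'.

Answer: no

Derivation:
Executing turtle program step by step:
Start: pos=(0,0), heading=0, pen down
LT 108: heading 0 -> 108
LT 60: heading 108 -> 168
FD 14.9: (0,0) -> (-14.574,3.098) [heading=168, draw]
LT 108: heading 168 -> 276
PU: pen up
BK 1.2: (-14.574,3.098) -> (-14.7,4.291) [heading=276, move]
Final: pos=(-14.7,4.291), heading=276, 1 segment(s) drawn

Start position: (0, 0)
Final position: (-14.7, 4.291)
Distance = 15.313; >= 1e-6 -> NOT closed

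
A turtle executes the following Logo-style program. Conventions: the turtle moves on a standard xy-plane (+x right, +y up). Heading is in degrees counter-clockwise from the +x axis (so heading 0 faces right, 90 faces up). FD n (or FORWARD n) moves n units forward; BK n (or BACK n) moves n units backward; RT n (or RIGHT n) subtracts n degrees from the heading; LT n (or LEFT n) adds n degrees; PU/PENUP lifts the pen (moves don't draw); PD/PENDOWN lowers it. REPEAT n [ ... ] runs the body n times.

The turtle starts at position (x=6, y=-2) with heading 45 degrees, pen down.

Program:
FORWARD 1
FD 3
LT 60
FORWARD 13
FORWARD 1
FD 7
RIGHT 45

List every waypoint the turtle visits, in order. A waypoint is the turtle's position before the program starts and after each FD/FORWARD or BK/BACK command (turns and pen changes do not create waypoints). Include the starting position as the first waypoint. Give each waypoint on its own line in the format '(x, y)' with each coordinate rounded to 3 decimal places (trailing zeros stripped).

Answer: (6, -2)
(6.707, -1.293)
(8.828, 0.828)
(5.464, 13.385)
(5.205, 14.351)
(3.393, 21.113)

Derivation:
Executing turtle program step by step:
Start: pos=(6,-2), heading=45, pen down
FD 1: (6,-2) -> (6.707,-1.293) [heading=45, draw]
FD 3: (6.707,-1.293) -> (8.828,0.828) [heading=45, draw]
LT 60: heading 45 -> 105
FD 13: (8.828,0.828) -> (5.464,13.385) [heading=105, draw]
FD 1: (5.464,13.385) -> (5.205,14.351) [heading=105, draw]
FD 7: (5.205,14.351) -> (3.393,21.113) [heading=105, draw]
RT 45: heading 105 -> 60
Final: pos=(3.393,21.113), heading=60, 5 segment(s) drawn
Waypoints (6 total):
(6, -2)
(6.707, -1.293)
(8.828, 0.828)
(5.464, 13.385)
(5.205, 14.351)
(3.393, 21.113)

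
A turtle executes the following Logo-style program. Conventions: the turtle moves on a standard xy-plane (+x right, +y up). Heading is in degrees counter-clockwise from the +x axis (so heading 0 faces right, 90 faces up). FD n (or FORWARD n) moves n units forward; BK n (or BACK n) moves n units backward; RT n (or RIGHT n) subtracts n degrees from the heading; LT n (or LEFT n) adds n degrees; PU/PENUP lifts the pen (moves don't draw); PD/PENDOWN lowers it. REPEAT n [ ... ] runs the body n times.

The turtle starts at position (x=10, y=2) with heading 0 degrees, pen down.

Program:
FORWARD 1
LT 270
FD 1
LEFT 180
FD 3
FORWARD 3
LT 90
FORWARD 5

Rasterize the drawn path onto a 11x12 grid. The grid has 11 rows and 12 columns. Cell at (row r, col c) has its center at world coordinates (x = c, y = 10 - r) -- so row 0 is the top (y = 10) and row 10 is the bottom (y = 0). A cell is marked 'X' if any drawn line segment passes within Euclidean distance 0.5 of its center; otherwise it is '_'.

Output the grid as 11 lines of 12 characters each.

Segment 0: (10,2) -> (11,2)
Segment 1: (11,2) -> (11,1)
Segment 2: (11,1) -> (11,4)
Segment 3: (11,4) -> (11,7)
Segment 4: (11,7) -> (6,7)

Answer: ____________
____________
____________
______XXXXXX
___________X
___________X
___________X
___________X
__________XX
___________X
____________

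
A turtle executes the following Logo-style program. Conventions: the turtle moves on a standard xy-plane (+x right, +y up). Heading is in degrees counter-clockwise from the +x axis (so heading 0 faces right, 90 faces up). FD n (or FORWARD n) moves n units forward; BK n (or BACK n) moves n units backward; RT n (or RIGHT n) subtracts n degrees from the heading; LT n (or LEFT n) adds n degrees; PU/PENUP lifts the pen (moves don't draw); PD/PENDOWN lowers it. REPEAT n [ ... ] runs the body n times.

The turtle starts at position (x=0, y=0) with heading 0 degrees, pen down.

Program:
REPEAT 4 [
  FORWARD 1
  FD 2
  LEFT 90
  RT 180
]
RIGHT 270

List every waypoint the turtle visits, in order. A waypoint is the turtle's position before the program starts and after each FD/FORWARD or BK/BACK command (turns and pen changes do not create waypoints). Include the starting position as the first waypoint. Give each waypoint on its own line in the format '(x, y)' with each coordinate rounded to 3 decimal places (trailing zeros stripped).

Answer: (0, 0)
(1, 0)
(3, 0)
(3, -1)
(3, -3)
(2, -3)
(0, -3)
(0, -2)
(0, 0)

Derivation:
Executing turtle program step by step:
Start: pos=(0,0), heading=0, pen down
REPEAT 4 [
  -- iteration 1/4 --
  FD 1: (0,0) -> (1,0) [heading=0, draw]
  FD 2: (1,0) -> (3,0) [heading=0, draw]
  LT 90: heading 0 -> 90
  RT 180: heading 90 -> 270
  -- iteration 2/4 --
  FD 1: (3,0) -> (3,-1) [heading=270, draw]
  FD 2: (3,-1) -> (3,-3) [heading=270, draw]
  LT 90: heading 270 -> 0
  RT 180: heading 0 -> 180
  -- iteration 3/4 --
  FD 1: (3,-3) -> (2,-3) [heading=180, draw]
  FD 2: (2,-3) -> (0,-3) [heading=180, draw]
  LT 90: heading 180 -> 270
  RT 180: heading 270 -> 90
  -- iteration 4/4 --
  FD 1: (0,-3) -> (0,-2) [heading=90, draw]
  FD 2: (0,-2) -> (0,0) [heading=90, draw]
  LT 90: heading 90 -> 180
  RT 180: heading 180 -> 0
]
RT 270: heading 0 -> 90
Final: pos=(0,0), heading=90, 8 segment(s) drawn
Waypoints (9 total):
(0, 0)
(1, 0)
(3, 0)
(3, -1)
(3, -3)
(2, -3)
(0, -3)
(0, -2)
(0, 0)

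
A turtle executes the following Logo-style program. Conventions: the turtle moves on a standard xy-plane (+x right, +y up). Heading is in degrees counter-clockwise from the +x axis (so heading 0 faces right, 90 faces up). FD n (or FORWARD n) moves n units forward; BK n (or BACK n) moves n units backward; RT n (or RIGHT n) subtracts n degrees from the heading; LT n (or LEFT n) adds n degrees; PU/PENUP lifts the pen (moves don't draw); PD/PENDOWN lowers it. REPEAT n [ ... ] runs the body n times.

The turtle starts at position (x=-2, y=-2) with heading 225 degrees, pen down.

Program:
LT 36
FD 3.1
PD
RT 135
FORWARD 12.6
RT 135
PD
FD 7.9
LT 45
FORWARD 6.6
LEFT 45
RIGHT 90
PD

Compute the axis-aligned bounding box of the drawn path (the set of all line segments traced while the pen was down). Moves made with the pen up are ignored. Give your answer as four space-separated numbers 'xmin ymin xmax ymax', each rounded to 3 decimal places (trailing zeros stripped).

Answer: -9.891 -5.062 3.251 7.775

Derivation:
Executing turtle program step by step:
Start: pos=(-2,-2), heading=225, pen down
LT 36: heading 225 -> 261
FD 3.1: (-2,-2) -> (-2.485,-5.062) [heading=261, draw]
PD: pen down
RT 135: heading 261 -> 126
FD 12.6: (-2.485,-5.062) -> (-9.891,5.132) [heading=126, draw]
RT 135: heading 126 -> 351
PD: pen down
FD 7.9: (-9.891,5.132) -> (-2.088,3.896) [heading=351, draw]
LT 45: heading 351 -> 36
FD 6.6: (-2.088,3.896) -> (3.251,7.775) [heading=36, draw]
LT 45: heading 36 -> 81
RT 90: heading 81 -> 351
PD: pen down
Final: pos=(3.251,7.775), heading=351, 4 segment(s) drawn

Segment endpoints: x in {-9.891, -2.485, -2.088, -2, 3.251}, y in {-5.062, -2, 3.896, 5.132, 7.775}
xmin=-9.891, ymin=-5.062, xmax=3.251, ymax=7.775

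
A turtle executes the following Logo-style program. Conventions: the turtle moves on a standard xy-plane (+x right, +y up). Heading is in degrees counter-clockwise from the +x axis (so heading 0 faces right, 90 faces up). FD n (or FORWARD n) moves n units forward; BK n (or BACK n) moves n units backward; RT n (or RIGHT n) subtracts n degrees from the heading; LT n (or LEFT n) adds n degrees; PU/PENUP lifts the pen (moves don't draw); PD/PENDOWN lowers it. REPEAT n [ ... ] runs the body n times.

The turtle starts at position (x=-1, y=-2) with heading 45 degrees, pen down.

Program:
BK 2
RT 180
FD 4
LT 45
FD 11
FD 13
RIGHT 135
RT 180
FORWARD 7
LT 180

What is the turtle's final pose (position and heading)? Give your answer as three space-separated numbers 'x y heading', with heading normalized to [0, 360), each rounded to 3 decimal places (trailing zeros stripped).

Executing turtle program step by step:
Start: pos=(-1,-2), heading=45, pen down
BK 2: (-1,-2) -> (-2.414,-3.414) [heading=45, draw]
RT 180: heading 45 -> 225
FD 4: (-2.414,-3.414) -> (-5.243,-6.243) [heading=225, draw]
LT 45: heading 225 -> 270
FD 11: (-5.243,-6.243) -> (-5.243,-17.243) [heading=270, draw]
FD 13: (-5.243,-17.243) -> (-5.243,-30.243) [heading=270, draw]
RT 135: heading 270 -> 135
RT 180: heading 135 -> 315
FD 7: (-5.243,-30.243) -> (-0.293,-35.192) [heading=315, draw]
LT 180: heading 315 -> 135
Final: pos=(-0.293,-35.192), heading=135, 5 segment(s) drawn

Answer: -0.293 -35.192 135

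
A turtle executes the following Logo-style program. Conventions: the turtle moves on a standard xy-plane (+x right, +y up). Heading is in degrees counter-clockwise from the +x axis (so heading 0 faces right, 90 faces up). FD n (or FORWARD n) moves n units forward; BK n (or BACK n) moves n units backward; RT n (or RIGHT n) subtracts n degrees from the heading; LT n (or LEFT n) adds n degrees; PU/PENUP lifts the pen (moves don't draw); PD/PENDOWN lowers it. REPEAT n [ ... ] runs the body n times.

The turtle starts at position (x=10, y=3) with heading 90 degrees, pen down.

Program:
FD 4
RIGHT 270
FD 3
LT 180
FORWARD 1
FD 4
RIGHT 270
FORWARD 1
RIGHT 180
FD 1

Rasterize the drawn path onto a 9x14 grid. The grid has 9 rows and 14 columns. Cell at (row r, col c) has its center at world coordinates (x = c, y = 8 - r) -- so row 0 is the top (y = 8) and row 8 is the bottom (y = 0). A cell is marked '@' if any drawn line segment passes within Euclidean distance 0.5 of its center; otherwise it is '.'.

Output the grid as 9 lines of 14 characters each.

Segment 0: (10,3) -> (10,7)
Segment 1: (10,7) -> (7,7)
Segment 2: (7,7) -> (8,7)
Segment 3: (8,7) -> (12,7)
Segment 4: (12,7) -> (12,8)
Segment 5: (12,8) -> (12,7)

Answer: ............@.
.......@@@@@@.
..........@...
..........@...
..........@...
..........@...
..............
..............
..............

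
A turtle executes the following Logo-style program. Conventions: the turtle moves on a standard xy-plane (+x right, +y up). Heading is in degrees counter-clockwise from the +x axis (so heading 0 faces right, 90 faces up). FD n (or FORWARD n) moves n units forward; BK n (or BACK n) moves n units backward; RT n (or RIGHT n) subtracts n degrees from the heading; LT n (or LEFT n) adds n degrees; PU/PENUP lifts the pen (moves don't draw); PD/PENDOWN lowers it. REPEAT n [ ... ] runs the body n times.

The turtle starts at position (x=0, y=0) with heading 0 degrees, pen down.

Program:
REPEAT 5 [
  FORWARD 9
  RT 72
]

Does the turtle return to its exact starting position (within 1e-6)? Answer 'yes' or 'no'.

Executing turtle program step by step:
Start: pos=(0,0), heading=0, pen down
REPEAT 5 [
  -- iteration 1/5 --
  FD 9: (0,0) -> (9,0) [heading=0, draw]
  RT 72: heading 0 -> 288
  -- iteration 2/5 --
  FD 9: (9,0) -> (11.781,-8.56) [heading=288, draw]
  RT 72: heading 288 -> 216
  -- iteration 3/5 --
  FD 9: (11.781,-8.56) -> (4.5,-13.85) [heading=216, draw]
  RT 72: heading 216 -> 144
  -- iteration 4/5 --
  FD 9: (4.5,-13.85) -> (-2.781,-8.56) [heading=144, draw]
  RT 72: heading 144 -> 72
  -- iteration 5/5 --
  FD 9: (-2.781,-8.56) -> (0,0) [heading=72, draw]
  RT 72: heading 72 -> 0
]
Final: pos=(0,0), heading=0, 5 segment(s) drawn

Start position: (0, 0)
Final position: (0, 0)
Distance = 0; < 1e-6 -> CLOSED

Answer: yes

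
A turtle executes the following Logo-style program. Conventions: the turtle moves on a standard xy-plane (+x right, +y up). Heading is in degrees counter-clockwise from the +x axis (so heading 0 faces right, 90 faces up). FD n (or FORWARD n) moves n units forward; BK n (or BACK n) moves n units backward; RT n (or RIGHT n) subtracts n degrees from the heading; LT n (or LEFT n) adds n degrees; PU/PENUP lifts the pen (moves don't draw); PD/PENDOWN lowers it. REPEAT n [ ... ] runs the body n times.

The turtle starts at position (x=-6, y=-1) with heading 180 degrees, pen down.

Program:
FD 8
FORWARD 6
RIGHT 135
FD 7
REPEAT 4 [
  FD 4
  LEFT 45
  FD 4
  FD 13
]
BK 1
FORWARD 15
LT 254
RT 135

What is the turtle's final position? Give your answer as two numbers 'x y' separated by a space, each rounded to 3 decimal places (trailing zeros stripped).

Answer: -69.991 20.707

Derivation:
Executing turtle program step by step:
Start: pos=(-6,-1), heading=180, pen down
FD 8: (-6,-1) -> (-14,-1) [heading=180, draw]
FD 6: (-14,-1) -> (-20,-1) [heading=180, draw]
RT 135: heading 180 -> 45
FD 7: (-20,-1) -> (-15.05,3.95) [heading=45, draw]
REPEAT 4 [
  -- iteration 1/4 --
  FD 4: (-15.05,3.95) -> (-12.222,6.778) [heading=45, draw]
  LT 45: heading 45 -> 90
  FD 4: (-12.222,6.778) -> (-12.222,10.778) [heading=90, draw]
  FD 13: (-12.222,10.778) -> (-12.222,23.778) [heading=90, draw]
  -- iteration 2/4 --
  FD 4: (-12.222,23.778) -> (-12.222,27.778) [heading=90, draw]
  LT 45: heading 90 -> 135
  FD 4: (-12.222,27.778) -> (-15.05,30.607) [heading=135, draw]
  FD 13: (-15.05,30.607) -> (-24.243,39.799) [heading=135, draw]
  -- iteration 3/4 --
  FD 4: (-24.243,39.799) -> (-27.071,42.627) [heading=135, draw]
  LT 45: heading 135 -> 180
  FD 4: (-27.071,42.627) -> (-31.071,42.627) [heading=180, draw]
  FD 13: (-31.071,42.627) -> (-44.071,42.627) [heading=180, draw]
  -- iteration 4/4 --
  FD 4: (-44.071,42.627) -> (-48.071,42.627) [heading=180, draw]
  LT 45: heading 180 -> 225
  FD 4: (-48.071,42.627) -> (-50.899,39.799) [heading=225, draw]
  FD 13: (-50.899,39.799) -> (-60.092,30.607) [heading=225, draw]
]
BK 1: (-60.092,30.607) -> (-59.385,31.314) [heading=225, draw]
FD 15: (-59.385,31.314) -> (-69.991,20.707) [heading=225, draw]
LT 254: heading 225 -> 119
RT 135: heading 119 -> 344
Final: pos=(-69.991,20.707), heading=344, 17 segment(s) drawn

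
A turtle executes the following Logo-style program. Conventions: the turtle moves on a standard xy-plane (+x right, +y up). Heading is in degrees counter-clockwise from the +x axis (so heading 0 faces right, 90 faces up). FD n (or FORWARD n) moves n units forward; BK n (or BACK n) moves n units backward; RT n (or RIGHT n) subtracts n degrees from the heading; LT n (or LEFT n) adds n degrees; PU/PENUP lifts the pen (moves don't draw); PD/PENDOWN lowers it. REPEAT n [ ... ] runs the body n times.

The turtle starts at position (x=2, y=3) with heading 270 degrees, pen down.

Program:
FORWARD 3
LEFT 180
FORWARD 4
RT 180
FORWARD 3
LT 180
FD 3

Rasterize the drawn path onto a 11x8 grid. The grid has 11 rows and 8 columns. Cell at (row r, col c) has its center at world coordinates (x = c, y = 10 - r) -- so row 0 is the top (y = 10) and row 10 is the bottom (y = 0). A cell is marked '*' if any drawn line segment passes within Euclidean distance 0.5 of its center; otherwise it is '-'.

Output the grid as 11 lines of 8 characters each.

Segment 0: (2,3) -> (2,0)
Segment 1: (2,0) -> (2,4)
Segment 2: (2,4) -> (2,1)
Segment 3: (2,1) -> (2,4)

Answer: --------
--------
--------
--------
--------
--------
--*-----
--*-----
--*-----
--*-----
--*-----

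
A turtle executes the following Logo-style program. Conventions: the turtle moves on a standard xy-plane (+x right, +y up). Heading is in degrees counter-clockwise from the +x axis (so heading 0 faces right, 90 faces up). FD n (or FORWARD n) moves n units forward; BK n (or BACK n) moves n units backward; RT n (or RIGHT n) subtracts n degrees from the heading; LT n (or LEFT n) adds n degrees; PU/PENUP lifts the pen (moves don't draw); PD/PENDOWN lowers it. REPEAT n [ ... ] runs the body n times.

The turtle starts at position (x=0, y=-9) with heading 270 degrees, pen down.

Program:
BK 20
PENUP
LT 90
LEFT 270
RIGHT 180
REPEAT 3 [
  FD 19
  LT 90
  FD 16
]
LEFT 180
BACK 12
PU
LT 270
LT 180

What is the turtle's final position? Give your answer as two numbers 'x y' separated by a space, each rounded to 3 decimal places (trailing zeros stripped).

Executing turtle program step by step:
Start: pos=(0,-9), heading=270, pen down
BK 20: (0,-9) -> (0,11) [heading=270, draw]
PU: pen up
LT 90: heading 270 -> 0
LT 270: heading 0 -> 270
RT 180: heading 270 -> 90
REPEAT 3 [
  -- iteration 1/3 --
  FD 19: (0,11) -> (0,30) [heading=90, move]
  LT 90: heading 90 -> 180
  FD 16: (0,30) -> (-16,30) [heading=180, move]
  -- iteration 2/3 --
  FD 19: (-16,30) -> (-35,30) [heading=180, move]
  LT 90: heading 180 -> 270
  FD 16: (-35,30) -> (-35,14) [heading=270, move]
  -- iteration 3/3 --
  FD 19: (-35,14) -> (-35,-5) [heading=270, move]
  LT 90: heading 270 -> 0
  FD 16: (-35,-5) -> (-19,-5) [heading=0, move]
]
LT 180: heading 0 -> 180
BK 12: (-19,-5) -> (-7,-5) [heading=180, move]
PU: pen up
LT 270: heading 180 -> 90
LT 180: heading 90 -> 270
Final: pos=(-7,-5), heading=270, 1 segment(s) drawn

Answer: -7 -5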